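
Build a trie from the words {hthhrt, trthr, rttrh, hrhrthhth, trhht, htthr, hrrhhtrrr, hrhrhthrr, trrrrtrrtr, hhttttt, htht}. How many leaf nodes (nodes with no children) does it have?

11

Leaves are exactly the stored words that no other stored word extends.
Those words: "hhttttt", "hrhrhthrr", "hrhrthhth", "hrrhhtrrr", "hthhrt", "htht", "htthr", "rttrh", "trhht", "trrrrtrrtr", "trthr"
Leaf count: 11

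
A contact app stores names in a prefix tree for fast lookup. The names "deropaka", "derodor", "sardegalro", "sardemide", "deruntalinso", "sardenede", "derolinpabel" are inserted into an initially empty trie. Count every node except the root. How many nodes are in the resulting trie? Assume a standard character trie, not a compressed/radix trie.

46

Insert word by word; a character creates a node only if that edge doesn't already exist:
  "deropaka" → 8 new (d, e, r, o, p, a, k, a)
  "derodor" → prefix "dero" already present; 3 new (d, o, r)
  "sardegalro" → 10 new (s, a, r, d, e, g, a, l, r, o)
  "sardemide" → prefix "sarde" already present; 4 new (m, i, d, e)
  "deruntalinso" → prefix "der" already present; 9 new (u, n, t, a, l, i, n, s, o)
  "sardenede" → prefix "sarde" already present; 4 new (n, e, d, e)
  "derolinpabel" → prefix "dero" already present; 8 new (l, i, n, p, a, b, e, l)
Total nodes = 8 + 3 + 10 + 4 + 9 + 4 + 8 = 46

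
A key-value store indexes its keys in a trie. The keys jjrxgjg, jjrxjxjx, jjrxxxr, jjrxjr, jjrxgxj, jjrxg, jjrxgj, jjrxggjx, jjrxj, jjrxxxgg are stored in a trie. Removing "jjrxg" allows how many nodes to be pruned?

0

After clearing the end-marker at "jjrxg", prune upward until reaching a node still needed by another word.
Every node on "jjrxg" is still needed (e.g. by "jjrxgjg"), so nothing is freed.
Nodes removed: 0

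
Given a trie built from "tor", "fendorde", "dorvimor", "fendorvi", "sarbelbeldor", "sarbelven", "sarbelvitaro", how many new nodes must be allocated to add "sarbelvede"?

2

Walking "sarbelvede" from the root, the first 8 characters ("sarbelve") follow existing edges; "d" is the first miss.
Each of the 2 remaining characters creates one node.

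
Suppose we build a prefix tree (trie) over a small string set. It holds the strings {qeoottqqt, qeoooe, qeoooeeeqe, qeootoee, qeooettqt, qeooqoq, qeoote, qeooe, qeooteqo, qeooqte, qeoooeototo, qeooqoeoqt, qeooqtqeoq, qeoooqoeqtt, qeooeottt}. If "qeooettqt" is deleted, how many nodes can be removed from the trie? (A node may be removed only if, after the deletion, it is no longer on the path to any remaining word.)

4

Walk "qeooettqt" from the leaf back toward the root, removing each node that no remaining word uses.
The suffix "ttqt" (4 nodes) is used only by "qeooettqt"; the node for "qeooe" still has the child "o", so pruning stops there.
Nodes removed: 4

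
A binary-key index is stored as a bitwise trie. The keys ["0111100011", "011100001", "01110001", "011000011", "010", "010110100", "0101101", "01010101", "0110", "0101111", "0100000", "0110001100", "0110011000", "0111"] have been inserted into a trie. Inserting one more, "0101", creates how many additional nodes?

0

Every character of "0101" already lies on an existing path (it is a prefix of some stored word).
No new nodes are needed: 0.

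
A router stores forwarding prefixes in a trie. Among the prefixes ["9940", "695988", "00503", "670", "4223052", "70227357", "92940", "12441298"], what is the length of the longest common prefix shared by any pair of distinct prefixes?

1

Equivalently: take the maximum, over all pairs, of their longest common prefix length.
"670" and "695988" agree on "6" (1 characters) before diverging; nothing deeper is shared.
Longest shared-prefix length: 1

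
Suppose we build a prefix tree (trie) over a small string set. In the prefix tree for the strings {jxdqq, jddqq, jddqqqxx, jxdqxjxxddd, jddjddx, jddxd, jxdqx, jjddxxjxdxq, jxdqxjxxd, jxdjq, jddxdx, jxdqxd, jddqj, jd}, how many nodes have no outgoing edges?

A leaf is a node with no children — equivalently, the end of a word that is not a proper prefix of any other stored word.
Those words: "jddjddx", "jddqj", "jddqqqxx", "jddxdx", "jjddxxjxdxq", "jxdjq", "jxdqq", "jxdqxd", "jxdqxjxxddd"
Leaf count: 9

9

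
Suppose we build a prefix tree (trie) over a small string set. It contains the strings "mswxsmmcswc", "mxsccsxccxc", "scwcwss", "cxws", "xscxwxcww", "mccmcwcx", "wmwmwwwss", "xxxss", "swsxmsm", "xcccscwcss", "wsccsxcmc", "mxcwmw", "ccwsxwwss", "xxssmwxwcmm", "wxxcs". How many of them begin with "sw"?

1

Traverse to the node for "sw", then collect every word in that subtree.
Matches: "swsxmsm"
Count: 1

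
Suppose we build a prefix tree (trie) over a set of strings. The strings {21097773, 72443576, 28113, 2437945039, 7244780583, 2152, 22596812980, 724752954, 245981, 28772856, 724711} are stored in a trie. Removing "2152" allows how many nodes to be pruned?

A node on "2152"'s path can go only if nothing else ends at it or branches off below it.
The suffix "52" (2 nodes) is used only by "2152"; the node for "21" still has the child "0", so pruning stops there.
Nodes removed: 2

2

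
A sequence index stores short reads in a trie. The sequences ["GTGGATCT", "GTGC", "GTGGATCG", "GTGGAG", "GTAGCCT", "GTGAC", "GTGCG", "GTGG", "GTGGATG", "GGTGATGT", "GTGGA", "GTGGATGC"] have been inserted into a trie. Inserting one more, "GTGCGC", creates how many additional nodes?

1

"GTGCG" is already a path in the trie; the remaining "C" must be added.
New nodes needed: |"GTGCGC"| − 5 = 6 − 5 = 1.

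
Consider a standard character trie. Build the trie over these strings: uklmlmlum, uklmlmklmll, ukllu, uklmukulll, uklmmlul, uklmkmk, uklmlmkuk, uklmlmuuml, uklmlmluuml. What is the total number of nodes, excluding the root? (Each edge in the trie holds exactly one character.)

Count nodes per top-level branch (shared prefixes stored once):
  'u'-branch (ukllu, uklmkmk, uklmlmklmll, uklmlmkuk, uklmlmlum, uklmlmluuml, uklmlmuuml, uklmmlul, uklmukulll): 38 nodes
Sum: 38

38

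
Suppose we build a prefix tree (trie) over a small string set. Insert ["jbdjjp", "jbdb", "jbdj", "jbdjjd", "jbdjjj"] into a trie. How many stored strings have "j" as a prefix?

Walk to "j"; the words in its subtree are exactly those with that prefix.
Matches: "jbdb", "jbdj", "jbdjjd", "jbdjjj", "jbdjjp"
Count: 5

5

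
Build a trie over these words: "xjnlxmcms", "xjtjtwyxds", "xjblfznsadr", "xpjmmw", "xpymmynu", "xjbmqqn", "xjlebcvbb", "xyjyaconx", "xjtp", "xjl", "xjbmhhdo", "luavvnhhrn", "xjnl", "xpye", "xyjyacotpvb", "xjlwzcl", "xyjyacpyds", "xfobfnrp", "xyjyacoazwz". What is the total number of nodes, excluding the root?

95

Insert word by word; a character creates a node only if that edge doesn't already exist:
  "xjnlxmcms" → 9 new (x, j, n, l, x, m, c, m, s)
  "xjtjtwyxds" → prefix "xj" already present; 8 new (t, j, t, w, y, x, d, s)
  "xjblfznsadr" → prefix "xj" already present; 9 new (b, l, f, z, n, s, a, d, r)
  "xpjmmw" → prefix "x" already present; 5 new (p, j, m, m, w)
  "xpymmynu" → prefix "xp" already present; 6 new (y, m, m, y, n, u)
  "xjbmqqn" → prefix "xjb" already present; 4 new (m, q, q, n)
  "xjlebcvbb" → prefix "xj" already present; 7 new (l, e, b, c, v, b, b)
  "xyjyaconx" → prefix "x" already present; 8 new (y, j, y, a, c, o, n, x)
  "xjtp" → prefix "xjt" already present; 1 new (p)
  "xjl" → prefix "xjl" already present; 0 new (none)
  "xjbmhhdo" → prefix "xjbm" already present; 4 new (h, h, d, o)
  "luavvnhhrn" → 10 new (l, u, a, v, v, n, h, h, r, n)
  "xjnl" → prefix "xjnl" already present; 0 new (none)
  "xpye" → prefix "xpy" already present; 1 new (e)
  "xyjyacotpvb" → prefix "xyjyaco" already present; 4 new (t, p, v, b)
  "xjlwzcl" → prefix "xjl" already present; 4 new (w, z, c, l)
  "xyjyacpyds" → prefix "xyjyac" already present; 4 new (p, y, d, s)
  "xfobfnrp" → prefix "x" already present; 7 new (f, o, b, f, n, r, p)
  "xyjyacoazwz" → prefix "xyjyaco" already present; 4 new (a, z, w, z)
Total nodes = 9 + 8 + 9 + 5 + 6 + 4 + 7 + 8 + 1 + 0 + 4 + 10 + 0 + 1 + 4 + 4 + 4 + 7 + 4 = 95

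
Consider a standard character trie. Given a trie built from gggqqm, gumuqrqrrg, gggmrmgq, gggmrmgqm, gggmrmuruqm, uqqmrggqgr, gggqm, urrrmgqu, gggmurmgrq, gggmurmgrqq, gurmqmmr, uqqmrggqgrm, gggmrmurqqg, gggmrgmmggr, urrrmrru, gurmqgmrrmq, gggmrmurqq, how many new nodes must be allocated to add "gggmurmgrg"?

"gggmurmgr" is already a path in the trie; the remaining "g" must be added.
So 10 − 9 = 1 new nodes.

1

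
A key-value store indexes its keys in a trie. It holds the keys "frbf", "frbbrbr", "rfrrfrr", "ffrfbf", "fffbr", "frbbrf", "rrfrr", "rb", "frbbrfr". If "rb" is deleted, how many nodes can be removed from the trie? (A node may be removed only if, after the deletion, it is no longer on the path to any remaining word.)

A node on "rb"'s path can go only if nothing else ends at it or branches off below it.
The suffix "b" (1 node) is used only by "rb"; the node for "r" still has the child "f", so pruning stops there.
Nodes removed: 1

1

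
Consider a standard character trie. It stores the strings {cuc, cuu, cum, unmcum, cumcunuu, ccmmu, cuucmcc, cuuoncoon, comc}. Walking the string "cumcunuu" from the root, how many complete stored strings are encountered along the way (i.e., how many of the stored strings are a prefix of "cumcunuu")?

Walk "cumcunuu" from the root; an end-of-word marker is hit whenever a stored word is a prefix of "cumcunuu".
Prefixes of the query that are stored words: "cum", "cumcunuu"
Count: 2

2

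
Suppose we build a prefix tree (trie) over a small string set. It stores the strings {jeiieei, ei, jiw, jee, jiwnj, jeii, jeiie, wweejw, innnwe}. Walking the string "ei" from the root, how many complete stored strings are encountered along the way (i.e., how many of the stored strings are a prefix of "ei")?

Walk "ei" from the root; an end-of-word marker is hit whenever a stored word is a prefix of "ei".
Prefixes of the query that are stored words: "ei"
Count: 1

1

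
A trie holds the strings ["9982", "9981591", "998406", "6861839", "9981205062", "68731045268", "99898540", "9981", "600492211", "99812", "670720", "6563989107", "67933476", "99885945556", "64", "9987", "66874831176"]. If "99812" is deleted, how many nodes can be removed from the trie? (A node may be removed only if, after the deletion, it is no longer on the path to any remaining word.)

A node on "99812"'s path can go only if nothing else ends at it or branches off below it.
Every node on "99812" is still needed (e.g. by "9981205062"), so nothing is freed.
Nodes removed: 0

0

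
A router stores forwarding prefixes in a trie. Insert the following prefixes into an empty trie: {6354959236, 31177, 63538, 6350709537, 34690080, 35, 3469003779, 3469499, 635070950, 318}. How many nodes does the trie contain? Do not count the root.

41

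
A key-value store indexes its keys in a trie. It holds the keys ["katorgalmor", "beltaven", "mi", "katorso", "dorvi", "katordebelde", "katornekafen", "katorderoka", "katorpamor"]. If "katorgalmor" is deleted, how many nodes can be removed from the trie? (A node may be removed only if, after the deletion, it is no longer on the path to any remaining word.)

Walk "katorgalmor" from the leaf back toward the root, removing each node that no remaining word uses.
The suffix "galmor" (6 nodes) is used only by "katorgalmor"; the node for "kator" still has the child "s", so pruning stops there.
Nodes removed: 6

6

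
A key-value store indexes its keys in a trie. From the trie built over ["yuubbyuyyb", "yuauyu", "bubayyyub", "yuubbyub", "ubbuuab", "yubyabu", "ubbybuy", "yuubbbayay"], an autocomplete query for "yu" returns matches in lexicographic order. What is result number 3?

Filter for "yu…" and sort: "yuauyu", "yubyabu", "yuubbbayay", "yuubbyub", "yuubbyuyyb"
The 3rd is yuubbbayay.

yuubbbayay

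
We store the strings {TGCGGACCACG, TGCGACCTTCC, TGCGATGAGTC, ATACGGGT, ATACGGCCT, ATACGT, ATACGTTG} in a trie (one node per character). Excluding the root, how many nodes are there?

Count nodes per top-level branch (shared prefixes stored once):
  'A'-branch (ATACGGCCT, ATACGGGT, ATACGT, ATACGTTG): 14 nodes
  'T'-branch (TGCGACCTTCC, TGCGATGAGTC, TGCGGACCACG): 24 nodes
Sum: 38

38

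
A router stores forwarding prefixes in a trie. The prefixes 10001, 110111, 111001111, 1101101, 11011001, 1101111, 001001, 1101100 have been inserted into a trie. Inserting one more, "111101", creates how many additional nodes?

3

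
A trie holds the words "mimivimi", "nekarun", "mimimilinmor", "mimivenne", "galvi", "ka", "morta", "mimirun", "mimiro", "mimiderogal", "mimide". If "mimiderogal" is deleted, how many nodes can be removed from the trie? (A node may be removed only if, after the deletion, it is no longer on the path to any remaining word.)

5

Walk "mimiderogal" from the leaf back toward the root, removing each node that no remaining word uses.
The suffix "rogal" (5 nodes) is used only by "mimiderogal"; "mimide" is itself a stored word, so pruning stops there.
Nodes removed: 5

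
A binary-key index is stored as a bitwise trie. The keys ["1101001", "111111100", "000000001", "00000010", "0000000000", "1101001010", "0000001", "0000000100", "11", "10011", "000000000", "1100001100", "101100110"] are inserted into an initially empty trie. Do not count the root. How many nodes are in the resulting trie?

Trace insertions, counting only characters that open a new branch:
  "1101001" → 7 new (1, 1, 0, 1, 0, 0, 1)
  "111111100" → prefix "11" already present; 7 new (1, 1, 1, 1, 1, 0, 0)
  "000000001" → 9 new (0, 0, 0, 0, 0, 0, 0, 0, 1)
  "00000010" → prefix "000000" already present; 2 new (1, 0)
  "0000000000" → prefix "00000000" already present; 2 new (0, 0)
  "1101001010" → prefix "1101001" already present; 3 new (0, 1, 0)
  "0000001" → prefix "0000001" already present; 0 new (none)
  "0000000100" → prefix "0000000" already present; 3 new (1, 0, 0)
  "11" → prefix "11" already present; 0 new (none)
  "10011" → prefix "1" already present; 4 new (0, 0, 1, 1)
  "000000000" → prefix "000000000" already present; 0 new (none)
  "1100001100" → prefix "110" already present; 7 new (0, 0, 0, 1, 1, 0, 0)
  "101100110" → prefix "10" already present; 7 new (1, 1, 0, 0, 1, 1, 0)
Total nodes = 7 + 7 + 9 + 2 + 2 + 3 + 0 + 3 + 0 + 4 + 0 + 7 + 7 = 51

51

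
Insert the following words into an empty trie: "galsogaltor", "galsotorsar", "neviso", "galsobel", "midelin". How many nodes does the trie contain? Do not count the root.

33

For each word, the new-node count is its length minus the longest prefix already in the trie:
  "galsogaltor" → 11 new (g, a, l, s, o, g, a, l, t, o, r)
  "galsotorsar" → prefix "galso" already present; 6 new (t, o, r, s, a, r)
  "neviso" → 6 new (n, e, v, i, s, o)
  "galsobel" → prefix "galso" already present; 3 new (b, e, l)
  "midelin" → 7 new (m, i, d, e, l, i, n)
Total nodes = 11 + 6 + 6 + 3 + 7 = 33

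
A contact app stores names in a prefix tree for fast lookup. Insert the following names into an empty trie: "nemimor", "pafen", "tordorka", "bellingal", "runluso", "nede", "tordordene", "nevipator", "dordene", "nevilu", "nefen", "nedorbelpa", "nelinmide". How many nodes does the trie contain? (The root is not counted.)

For each word, the new-node count is its length minus the longest prefix already in the trie:
  "nemimor" → 7 new (n, e, m, i, m, o, r)
  "pafen" → 5 new (p, a, f, e, n)
  "tordorka" → 8 new (t, o, r, d, o, r, k, a)
  "bellingal" → 9 new (b, e, l, l, i, n, g, a, l)
  "runluso" → 7 new (r, u, n, l, u, s, o)
  "nede" → prefix "ne" already present; 2 new (d, e)
  "tordordene" → prefix "tordor" already present; 4 new (d, e, n, e)
  "nevipator" → prefix "ne" already present; 7 new (v, i, p, a, t, o, r)
  "dordene" → 7 new (d, o, r, d, e, n, e)
  "nevilu" → prefix "nevi" already present; 2 new (l, u)
  "nefen" → prefix "ne" already present; 3 new (f, e, n)
  "nedorbelpa" → prefix "ned" already present; 7 new (o, r, b, e, l, p, a)
  "nelinmide" → prefix "ne" already present; 7 new (l, i, n, m, i, d, e)
Total nodes = 7 + 5 + 8 + 9 + 7 + 2 + 4 + 7 + 7 + 2 + 3 + 7 + 7 = 75

75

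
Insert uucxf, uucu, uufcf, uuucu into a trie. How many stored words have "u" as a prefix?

Filter for entries beginning with "u":
Words under "u": uucu, uucxf, uufcf, uuucu
Count: 4

4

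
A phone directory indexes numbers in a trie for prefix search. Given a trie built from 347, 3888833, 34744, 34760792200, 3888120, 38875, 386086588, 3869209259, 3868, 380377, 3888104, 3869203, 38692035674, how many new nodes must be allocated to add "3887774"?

The longest prefix of "3887774" already in the trie is "3887" (length 4).
So 7 − 4 = 3 new nodes.

3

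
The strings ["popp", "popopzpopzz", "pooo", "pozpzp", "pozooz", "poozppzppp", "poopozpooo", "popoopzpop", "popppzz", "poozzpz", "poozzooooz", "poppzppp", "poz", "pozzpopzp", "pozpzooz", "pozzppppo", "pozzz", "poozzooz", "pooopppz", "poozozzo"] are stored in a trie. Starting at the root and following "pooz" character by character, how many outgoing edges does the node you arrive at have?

Walk "pooz" from the root, arriving at one node.
Characters that immediately follow "pooz" among the stored strings: {o, p, z}.
That node has 3 child edges.

3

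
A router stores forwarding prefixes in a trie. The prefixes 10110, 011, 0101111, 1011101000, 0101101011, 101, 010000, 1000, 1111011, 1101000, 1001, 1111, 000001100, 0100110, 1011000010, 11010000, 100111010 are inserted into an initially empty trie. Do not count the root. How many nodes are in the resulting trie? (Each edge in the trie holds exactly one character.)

63

Insert word by word; a character creates a node only if that edge doesn't already exist:
  "10110" → 5 new (1, 0, 1, 1, 0)
  "011" → 3 new (0, 1, 1)
  "0101111" → prefix "01" already present; 5 new (0, 1, 1, 1, 1)
  "1011101000" → prefix "1011" already present; 6 new (1, 0, 1, 0, 0, 0)
  "0101101011" → prefix "01011" already present; 5 new (0, 1, 0, 1, 1)
  "101" → prefix "101" already present; 0 new (none)
  "010000" → prefix "010" already present; 3 new (0, 0, 0)
  "1000" → prefix "10" already present; 2 new (0, 0)
  "1111011" → prefix "1" already present; 6 new (1, 1, 1, 0, 1, 1)
  "1101000" → prefix "11" already present; 5 new (0, 1, 0, 0, 0)
  "1001" → prefix "100" already present; 1 new (1)
  "1111" → prefix "1111" already present; 0 new (none)
  "000001100" → prefix "0" already present; 8 new (0, 0, 0, 0, 1, 1, 0, 0)
  "0100110" → prefix "0100" already present; 3 new (1, 1, 0)
  "1011000010" → prefix "10110" already present; 5 new (0, 0, 0, 1, 0)
  "11010000" → prefix "1101000" already present; 1 new (0)
  "100111010" → prefix "1001" already present; 5 new (1, 1, 0, 1, 0)
Total nodes = 5 + 3 + 5 + 6 + 5 + 0 + 3 + 2 + 6 + 5 + 1 + 0 + 8 + 3 + 5 + 1 + 5 = 63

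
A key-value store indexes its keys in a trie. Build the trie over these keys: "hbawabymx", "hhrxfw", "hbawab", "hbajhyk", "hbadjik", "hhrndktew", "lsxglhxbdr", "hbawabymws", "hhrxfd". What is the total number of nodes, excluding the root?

41

Insert word by word; a character creates a node only if that edge doesn't already exist:
  "hbawabymx" → 9 new (h, b, a, w, a, b, y, m, x)
  "hhrxfw" → prefix "h" already present; 5 new (h, r, x, f, w)
  "hbawab" → prefix "hbawab" already present; 0 new (none)
  "hbajhyk" → prefix "hba" already present; 4 new (j, h, y, k)
  "hbadjik" → prefix "hba" already present; 4 new (d, j, i, k)
  "hhrndktew" → prefix "hhr" already present; 6 new (n, d, k, t, e, w)
  "lsxglhxbdr" → 10 new (l, s, x, g, l, h, x, b, d, r)
  "hbawabymws" → prefix "hbawabym" already present; 2 new (w, s)
  "hhrxfd" → prefix "hhrxf" already present; 1 new (d)
Total nodes = 9 + 5 + 0 + 4 + 4 + 6 + 10 + 2 + 1 = 41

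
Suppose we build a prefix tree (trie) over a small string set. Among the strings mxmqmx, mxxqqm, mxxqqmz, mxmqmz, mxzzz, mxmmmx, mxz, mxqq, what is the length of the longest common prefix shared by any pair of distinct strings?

6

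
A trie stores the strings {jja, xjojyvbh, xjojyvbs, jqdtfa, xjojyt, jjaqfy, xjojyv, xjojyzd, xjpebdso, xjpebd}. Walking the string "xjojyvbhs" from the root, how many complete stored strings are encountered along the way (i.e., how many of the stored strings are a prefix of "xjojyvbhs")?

2

Walk "xjojyvbhs" from the root; an end-of-word marker is hit whenever a stored word is a prefix of "xjojyvbhs".
Prefixes of the query that are stored words: "xjojyv", "xjojyvbh"
Count: 2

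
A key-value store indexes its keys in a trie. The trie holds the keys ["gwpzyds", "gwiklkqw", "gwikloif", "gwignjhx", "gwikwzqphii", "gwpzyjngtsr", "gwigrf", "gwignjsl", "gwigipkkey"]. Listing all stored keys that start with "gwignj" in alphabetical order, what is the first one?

Filter for "gwignj…" and sort: "gwignjhx", "gwignjsl"
Position 1: gwignjhx

gwignjhx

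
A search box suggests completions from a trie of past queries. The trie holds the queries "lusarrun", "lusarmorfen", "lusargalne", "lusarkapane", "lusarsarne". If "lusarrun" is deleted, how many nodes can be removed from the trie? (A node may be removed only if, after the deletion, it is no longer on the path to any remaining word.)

A node on "lusarrun"'s path can go only if nothing else ends at it or branches off below it.
The suffix "run" (3 nodes) is used only by "lusarrun"; the node for "lusar" still has the child "m", so pruning stops there.
Nodes removed: 3

3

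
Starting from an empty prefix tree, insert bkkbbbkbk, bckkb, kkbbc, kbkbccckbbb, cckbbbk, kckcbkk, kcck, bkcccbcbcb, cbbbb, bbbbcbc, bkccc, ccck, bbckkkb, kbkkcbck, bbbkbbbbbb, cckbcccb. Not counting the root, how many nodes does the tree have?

Insert word by word; a character creates a node only if that edge doesn't already exist:
  "bkkbbbkbk" → 9 new (b, k, k, b, b, b, k, b, k)
  "bckkb" → prefix "b" already present; 4 new (c, k, k, b)
  "kkbbc" → 5 new (k, k, b, b, c)
  "kbkbccckbbb" → prefix "k" already present; 10 new (b, k, b, c, c, c, k, b, b, b)
  "cckbbbk" → 7 new (c, c, k, b, b, b, k)
  "kckcbkk" → prefix "k" already present; 6 new (c, k, c, b, k, k)
  "kcck" → prefix "kc" already present; 2 new (c, k)
  "bkcccbcbcb" → prefix "bk" already present; 8 new (c, c, c, b, c, b, c, b)
  "cbbbb" → prefix "c" already present; 4 new (b, b, b, b)
  "bbbbcbc" → prefix "b" already present; 6 new (b, b, b, c, b, c)
  "bkccc" → prefix "bkccc" already present; 0 new (none)
  "ccck" → prefix "cc" already present; 2 new (c, k)
  "bbckkkb" → prefix "bb" already present; 5 new (c, k, k, k, b)
  "kbkkcbck" → prefix "kbk" already present; 5 new (k, c, b, c, k)
  "bbbkbbbbbb" → prefix "bbb" already present; 7 new (k, b, b, b, b, b, b)
  "cckbcccb" → prefix "cckb" already present; 4 new (c, c, c, b)
Total nodes = 9 + 4 + 5 + 10 + 7 + 6 + 2 + 8 + 4 + 6 + 0 + 2 + 5 + 5 + 7 + 4 = 84

84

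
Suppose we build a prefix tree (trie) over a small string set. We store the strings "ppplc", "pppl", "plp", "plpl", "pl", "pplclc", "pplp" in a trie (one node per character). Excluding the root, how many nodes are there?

13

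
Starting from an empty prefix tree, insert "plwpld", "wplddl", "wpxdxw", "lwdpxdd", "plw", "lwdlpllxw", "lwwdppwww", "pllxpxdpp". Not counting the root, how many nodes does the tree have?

43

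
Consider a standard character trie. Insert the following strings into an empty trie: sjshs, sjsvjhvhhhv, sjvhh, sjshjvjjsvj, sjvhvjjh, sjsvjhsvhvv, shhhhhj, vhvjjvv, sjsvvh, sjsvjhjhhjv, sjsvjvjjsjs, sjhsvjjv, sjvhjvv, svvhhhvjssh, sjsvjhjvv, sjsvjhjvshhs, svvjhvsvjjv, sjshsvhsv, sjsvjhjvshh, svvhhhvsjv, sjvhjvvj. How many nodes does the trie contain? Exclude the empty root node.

For each word, the new-node count is its length minus the longest prefix already in the trie:
  "sjshs" → 5 new (s, j, s, h, s)
  "sjsvjhvhhhv" → prefix "sjs" already present; 8 new (v, j, h, v, h, h, h, v)
  "sjvhh" → prefix "sj" already present; 3 new (v, h, h)
  "sjshjvjjsvj" → prefix "sjsh" already present; 7 new (j, v, j, j, s, v, j)
  "sjvhvjjh" → prefix "sjvh" already present; 4 new (v, j, j, h)
  "sjsvjhsvhvv" → prefix "sjsvjh" already present; 5 new (s, v, h, v, v)
  "shhhhhj" → prefix "s" already present; 6 new (h, h, h, h, h, j)
  "vhvjjvv" → 7 new (v, h, v, j, j, v, v)
  "sjsvvh" → prefix "sjsv" already present; 2 new (v, h)
  "sjsvjhjhhjv" → prefix "sjsvjh" already present; 5 new (j, h, h, j, v)
  "sjsvjvjjsjs" → prefix "sjsvj" already present; 6 new (v, j, j, s, j, s)
  "sjhsvjjv" → prefix "sj" already present; 6 new (h, s, v, j, j, v)
  "sjvhjvv" → prefix "sjvh" already present; 3 new (j, v, v)
  "svvhhhvjssh" → prefix "s" already present; 10 new (v, v, h, h, h, v, j, s, s, h)
  "sjsvjhjvv" → prefix "sjsvjhj" already present; 2 new (v, v)
  "sjsvjhjvshhs" → prefix "sjsvjhjv" already present; 4 new (s, h, h, s)
  "svvjhvsvjjv" → prefix "svv" already present; 8 new (j, h, v, s, v, j, j, v)
  "sjshsvhsv" → prefix "sjshs" already present; 4 new (v, h, s, v)
  "sjsvjhjvshh" → prefix "sjsvjhjvshh" already present; 0 new (none)
  "svvhhhvsjv" → prefix "svvhhhv" already present; 3 new (s, j, v)
  "sjvhjvvj" → prefix "sjvhjvv" already present; 1 new (j)
Total nodes = 5 + 8 + 3 + 7 + 4 + 5 + 6 + 7 + 2 + 5 + 6 + 6 + 3 + 10 + 2 + 4 + 8 + 4 + 0 + 3 + 1 = 99

99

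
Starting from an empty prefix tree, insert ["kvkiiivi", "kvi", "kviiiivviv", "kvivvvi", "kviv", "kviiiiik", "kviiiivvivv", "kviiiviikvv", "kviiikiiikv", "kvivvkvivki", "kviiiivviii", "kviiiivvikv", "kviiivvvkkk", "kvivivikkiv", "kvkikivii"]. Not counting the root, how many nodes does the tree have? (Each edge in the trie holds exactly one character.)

Trace insertions, counting only characters that open a new branch:
  "kvkiiivi" → 8 new (k, v, k, i, i, i, v, i)
  "kvi" → prefix "kv" already present; 1 new (i)
  "kviiiivviv" → prefix "kvi" already present; 7 new (i, i, i, v, v, i, v)
  "kvivvvi" → prefix "kvi" already present; 4 new (v, v, v, i)
  "kviv" → prefix "kviv" already present; 0 new (none)
  "kviiiiik" → prefix "kviiii" already present; 2 new (i, k)
  "kviiiivvivv" → prefix "kviiiivviv" already present; 1 new (v)
  "kviiiviikvv" → prefix "kviii" already present; 6 new (v, i, i, k, v, v)
  "kviiikiiikv" → prefix "kviii" already present; 6 new (k, i, i, i, k, v)
  "kvivvkvivki" → prefix "kvivv" already present; 6 new (k, v, i, v, k, i)
  "kviiiivviii" → prefix "kviiiivvi" already present; 2 new (i, i)
  "kviiiivvikv" → prefix "kviiiivvi" already present; 2 new (k, v)
  "kviiivvvkkk" → prefix "kviiiv" already present; 5 new (v, v, k, k, k)
  "kvivivikkiv" → prefix "kviv" already present; 7 new (i, v, i, k, k, i, v)
  "kvkikivii" → prefix "kvki" already present; 5 new (k, i, v, i, i)
Total nodes = 8 + 1 + 7 + 4 + 0 + 2 + 1 + 6 + 6 + 6 + 2 + 2 + 5 + 7 + 5 = 62

62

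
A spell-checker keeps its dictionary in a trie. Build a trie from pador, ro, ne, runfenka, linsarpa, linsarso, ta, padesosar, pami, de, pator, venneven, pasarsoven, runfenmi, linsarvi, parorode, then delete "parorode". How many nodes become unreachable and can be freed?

6

Walk "parorode" from the leaf back toward the root, removing each node that no remaining word uses.
The suffix "rorode" (6 nodes) is used only by "parorode"; the node for "pa" still has the child "d", so pruning stops there.
Nodes removed: 6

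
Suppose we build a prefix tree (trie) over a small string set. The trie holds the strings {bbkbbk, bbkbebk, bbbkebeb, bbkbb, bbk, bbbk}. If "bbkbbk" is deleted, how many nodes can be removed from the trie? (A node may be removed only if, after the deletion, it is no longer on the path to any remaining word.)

1

After clearing the end-marker at "bbkbbk", prune upward until reaching a node still needed by another word.
The suffix "k" (1 node) is used only by "bbkbbk"; "bbkbb" is itself a stored word, so pruning stops there.
Nodes removed: 1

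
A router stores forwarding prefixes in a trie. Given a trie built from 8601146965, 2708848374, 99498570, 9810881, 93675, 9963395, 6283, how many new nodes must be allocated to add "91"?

1

The longest prefix of "91" already in the trie is "9" (length 1).
So 2 − 1 = 1 new nodes.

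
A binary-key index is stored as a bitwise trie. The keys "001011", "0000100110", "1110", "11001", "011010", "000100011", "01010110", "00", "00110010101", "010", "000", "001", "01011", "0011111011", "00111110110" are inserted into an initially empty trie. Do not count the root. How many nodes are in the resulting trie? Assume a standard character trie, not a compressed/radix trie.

54

Insert word by word; a character creates a node only if that edge doesn't already exist:
  "001011" → 6 new (0, 0, 1, 0, 1, 1)
  "0000100110" → prefix "00" already present; 8 new (0, 0, 1, 0, 0, 1, 1, 0)
  "1110" → 4 new (1, 1, 1, 0)
  "11001" → prefix "11" already present; 3 new (0, 0, 1)
  "011010" → prefix "0" already present; 5 new (1, 1, 0, 1, 0)
  "000100011" → prefix "000" already present; 6 new (1, 0, 0, 0, 1, 1)
  "01010110" → prefix "01" already present; 6 new (0, 1, 0, 1, 1, 0)
  "00" → prefix "00" already present; 0 new (none)
  "00110010101" → prefix "001" already present; 8 new (1, 0, 0, 1, 0, 1, 0, 1)
  "010" → prefix "010" already present; 0 new (none)
  "000" → prefix "000" already present; 0 new (none)
  "001" → prefix "001" already present; 0 new (none)
  "01011" → prefix "0101" already present; 1 new (1)
  "0011111011" → prefix "0011" already present; 6 new (1, 1, 1, 0, 1, 1)
  "00111110110" → prefix "0011111011" already present; 1 new (0)
Total nodes = 6 + 8 + 4 + 3 + 5 + 6 + 6 + 0 + 8 + 0 + 0 + 0 + 1 + 6 + 1 = 54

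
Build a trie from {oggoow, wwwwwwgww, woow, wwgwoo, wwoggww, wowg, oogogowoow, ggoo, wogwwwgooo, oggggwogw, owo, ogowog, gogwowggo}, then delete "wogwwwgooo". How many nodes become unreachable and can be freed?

After clearing the end-marker at "wogwwwgooo", prune upward until reaching a node still needed by another word.
The suffix "gwwwgooo" (8 nodes) is used only by "wogwwwgooo"; the node for "wo" still has the child "o", so pruning stops there.
Nodes removed: 8

8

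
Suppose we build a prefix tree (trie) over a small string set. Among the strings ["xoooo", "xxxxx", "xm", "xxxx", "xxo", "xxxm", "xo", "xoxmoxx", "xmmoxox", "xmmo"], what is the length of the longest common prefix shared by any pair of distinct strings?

The deepest shared node is where two words last agree before diverging.
"xmmo" and "xmmoxox" agree on "xmmo" (4 characters) before diverging; nothing deeper is shared.
Longest shared-prefix length: 4

4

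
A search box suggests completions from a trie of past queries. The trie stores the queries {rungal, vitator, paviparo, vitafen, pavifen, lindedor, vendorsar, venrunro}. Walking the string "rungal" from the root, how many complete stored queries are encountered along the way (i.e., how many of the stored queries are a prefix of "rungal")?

1

Check each prefix of "rungal" against the stored set — each match is an end-marker on the path.
Prefixes of the query that are stored words: "rungal"
Count: 1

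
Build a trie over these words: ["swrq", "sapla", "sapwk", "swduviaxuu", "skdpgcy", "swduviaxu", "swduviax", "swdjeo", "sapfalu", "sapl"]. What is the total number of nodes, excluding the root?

Trie structure (* marks end of a word):
(root)
└─ s
   ├─ a
   │  └─ p
   │     ├─ f
   │     │  └─ a
   │     │     └─ l
   │     │        └─ u *
   │     ├─ l *
   │     │  └─ a *
   │     └─ w
   │        └─ k *
   ├─ k
   │  └─ d
   │     └─ p
   │        └─ g
   │           └─ c
   │              └─ y *
   └─ w
      ├─ d
      │  ├─ j
      │  │  └─ e
      │  │     └─ o *
      │  └─ u
      │     └─ v
      │        └─ i
      │           └─ a
      │              └─ x *
      │                 └─ u *
      │                    └─ u *
      └─ r
         └─ q *
Counting every labelled node above: 31.

31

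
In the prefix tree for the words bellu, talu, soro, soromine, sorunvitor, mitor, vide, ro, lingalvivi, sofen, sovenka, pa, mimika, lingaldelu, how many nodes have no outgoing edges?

13

Leaves are exactly the stored words that no other stored word extends.
Those words: "bellu", "lingaldelu", "lingalvivi", "mimika", "mitor", "pa", "ro", "sofen", "soromine", "sorunvitor", "sovenka", "talu", "vide"
Leaf count: 13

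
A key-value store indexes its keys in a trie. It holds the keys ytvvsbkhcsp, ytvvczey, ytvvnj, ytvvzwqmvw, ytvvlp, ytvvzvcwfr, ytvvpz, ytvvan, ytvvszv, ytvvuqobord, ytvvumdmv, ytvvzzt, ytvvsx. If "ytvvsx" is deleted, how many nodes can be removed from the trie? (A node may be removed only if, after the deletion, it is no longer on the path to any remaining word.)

1

A node on "ytvvsx"'s path can go only if nothing else ends at it or branches off below it.
The suffix "x" (1 node) is used only by "ytvvsx"; the node for "ytvvs" still has the child "b", so pruning stops there.
Nodes removed: 1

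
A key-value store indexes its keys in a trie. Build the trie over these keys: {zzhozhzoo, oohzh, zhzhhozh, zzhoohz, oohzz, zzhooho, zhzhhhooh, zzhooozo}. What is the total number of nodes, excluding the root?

33

Trie structure (* marks end of a word):
(root)
├─ o
│  └─ o
│     └─ h
│        └─ z
│           ├─ h *
│           └─ z *
└─ z
   ├─ h
   │  └─ z
   │     └─ h
   │        └─ h
   │           ├─ h
   │           │  └─ o
   │           │     └─ o
   │           │        └─ h *
   │           └─ o
   │              └─ z
   │                 └─ h *
   └─ z
      └─ h
         └─ o
            ├─ o
            │  ├─ h
            │  │  ├─ o *
            │  │  └─ z *
            │  └─ o
            │     └─ z
            │        └─ o *
            └─ z
               └─ h
                  └─ z
                     └─ o
                        └─ o *
Counting every labelled node above: 33.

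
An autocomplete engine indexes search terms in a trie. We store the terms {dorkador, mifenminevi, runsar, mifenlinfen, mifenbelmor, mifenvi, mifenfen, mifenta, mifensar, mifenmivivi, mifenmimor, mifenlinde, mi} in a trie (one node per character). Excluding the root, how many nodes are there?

56

Count nodes per top-level branch (shared prefixes stored once):
  'd'-branch (dorkador): 8 nodes
  'm'-branch (mi, mifenbelmor, mifenfen, mifenlinde, mifenlinfen, mifenmimor, mifenminevi, mifenmivivi, mifensar, mifenta, mifenvi): 42 nodes
  'r'-branch (runsar): 6 nodes
Sum: 56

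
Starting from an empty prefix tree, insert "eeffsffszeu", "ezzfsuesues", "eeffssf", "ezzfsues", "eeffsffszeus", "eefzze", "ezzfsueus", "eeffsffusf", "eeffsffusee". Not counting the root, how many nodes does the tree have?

Trie structure (* marks end of a word):
(root)
└─ e
   ├─ e
   │  └─ f
   │     ├─ f
   │     │  └─ s
   │     │     ├─ f
   │     │     │  └─ f
   │     │     │     ├─ s
   │     │     │     │  └─ z
   │     │     │     │     └─ e
   │     │     │     │        └─ u *
   │     │     │     │           └─ s *
   │     │     │     └─ u
   │     │     │        └─ s
   │     │     │           ├─ e
   │     │     │           │  └─ e *
   │     │     │           └─ f *
   │     │     └─ s
   │     │        └─ f *
   │     └─ z
   │        └─ z
   │           └─ e *
   └─ z
      └─ z
         └─ f
            └─ s
               └─ u
                  └─ e
                     ├─ s *
                     │  └─ u
                     │     └─ e
                     │        └─ s *
                     └─ u
                        └─ s *
Counting every labelled node above: 34.

34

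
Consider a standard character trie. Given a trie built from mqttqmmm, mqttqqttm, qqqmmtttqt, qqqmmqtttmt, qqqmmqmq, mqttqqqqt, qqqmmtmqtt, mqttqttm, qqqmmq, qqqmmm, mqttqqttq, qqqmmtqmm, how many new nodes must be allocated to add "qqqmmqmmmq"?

Walking "qqqmmqmmmq" from the root, the first 7 characters ("qqqmmqm") follow existing edges; "m" is the first miss.
So 10 − 7 = 3 new nodes.

3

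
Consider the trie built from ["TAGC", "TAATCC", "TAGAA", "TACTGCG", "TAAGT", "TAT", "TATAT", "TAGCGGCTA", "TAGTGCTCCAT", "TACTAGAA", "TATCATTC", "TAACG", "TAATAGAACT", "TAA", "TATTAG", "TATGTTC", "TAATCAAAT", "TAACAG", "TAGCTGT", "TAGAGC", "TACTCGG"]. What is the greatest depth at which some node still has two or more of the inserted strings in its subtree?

Equivalently: take the maximum, over all pairs, of their longest common prefix length.
e.g. "TAATCAAAT" and "TAATCC" share the prefix "TAATC" of length 5; no pair shares a longer one.
Longest shared-prefix length: 5

5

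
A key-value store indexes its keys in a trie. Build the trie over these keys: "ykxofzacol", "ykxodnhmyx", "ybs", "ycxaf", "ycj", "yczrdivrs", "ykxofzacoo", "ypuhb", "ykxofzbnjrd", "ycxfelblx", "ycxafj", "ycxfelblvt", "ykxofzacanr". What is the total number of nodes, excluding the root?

Count nodes per top-level branch (shared prefixes stored once):
  'y'-branch (ybs, ycj, ycxaf, ycxafj, ycxfelblvt, ycxfelblx, yczrdivrs, ykxodnhmyx, ykxofzacanr, ykxofzacol, ykxofzacoo, ykxofzbnjrd, ypuhb): 52 nodes
Sum: 52

52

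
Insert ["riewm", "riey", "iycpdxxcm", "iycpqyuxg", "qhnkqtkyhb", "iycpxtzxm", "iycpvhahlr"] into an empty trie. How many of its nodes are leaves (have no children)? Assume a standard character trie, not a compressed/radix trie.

7

A leaf is a node with no children — equivalently, the end of a word that is not a proper prefix of any other stored word.
Those words: "iycpdxxcm", "iycpqyuxg", "iycpvhahlr", "iycpxtzxm", "qhnkqtkyhb", "riewm", "riey"
Leaf count: 7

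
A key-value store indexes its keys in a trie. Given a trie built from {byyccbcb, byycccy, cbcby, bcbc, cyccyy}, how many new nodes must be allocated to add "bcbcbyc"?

3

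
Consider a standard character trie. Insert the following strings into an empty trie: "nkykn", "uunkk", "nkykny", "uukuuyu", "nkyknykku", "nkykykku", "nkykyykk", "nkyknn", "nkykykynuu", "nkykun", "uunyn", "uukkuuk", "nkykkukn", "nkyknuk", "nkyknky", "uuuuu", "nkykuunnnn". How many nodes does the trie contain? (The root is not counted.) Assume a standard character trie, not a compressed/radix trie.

55

For each word, the new-node count is its length minus the longest prefix already in the trie:
  "nkykn" → 5 new (n, k, y, k, n)
  "uunkk" → 5 new (u, u, n, k, k)
  "nkykny" → prefix "nkykn" already present; 1 new (y)
  "uukuuyu" → prefix "uu" already present; 5 new (k, u, u, y, u)
  "nkyknykku" → prefix "nkykny" already present; 3 new (k, k, u)
  "nkykykku" → prefix "nkyk" already present; 4 new (y, k, k, u)
  "nkykyykk" → prefix "nkyky" already present; 3 new (y, k, k)
  "nkyknn" → prefix "nkykn" already present; 1 new (n)
  "nkykykynuu" → prefix "nkykyk" already present; 4 new (y, n, u, u)
  "nkykun" → prefix "nkyk" already present; 2 new (u, n)
  "uunyn" → prefix "uun" already present; 2 new (y, n)
  "uukkuuk" → prefix "uuk" already present; 4 new (k, u, u, k)
  "nkykkukn" → prefix "nkyk" already present; 4 new (k, u, k, n)
  "nkyknuk" → prefix "nkykn" already present; 2 new (u, k)
  "nkyknky" → prefix "nkykn" already present; 2 new (k, y)
  "uuuuu" → prefix "uu" already present; 3 new (u, u, u)
  "nkykuunnnn" → prefix "nkyku" already present; 5 new (u, n, n, n, n)
Total nodes = 5 + 5 + 1 + 5 + 3 + 4 + 3 + 1 + 4 + 2 + 2 + 4 + 4 + 2 + 2 + 3 + 5 = 55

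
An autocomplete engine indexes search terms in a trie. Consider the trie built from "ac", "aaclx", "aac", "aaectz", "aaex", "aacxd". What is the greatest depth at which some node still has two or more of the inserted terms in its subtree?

Look for the deepest trie node that still has at least two words in its subtree.
e.g. "aac" and "aaclx" share the prefix "aac" of length 3; no pair shares a longer one.
Longest shared-prefix length: 3

3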